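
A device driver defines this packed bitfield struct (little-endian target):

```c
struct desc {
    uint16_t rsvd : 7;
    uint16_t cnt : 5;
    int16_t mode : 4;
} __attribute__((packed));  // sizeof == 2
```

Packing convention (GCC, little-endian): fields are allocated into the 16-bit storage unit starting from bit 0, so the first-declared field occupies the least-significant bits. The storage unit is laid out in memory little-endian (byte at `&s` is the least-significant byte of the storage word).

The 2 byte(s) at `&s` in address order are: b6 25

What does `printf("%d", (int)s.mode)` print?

2

[0]=0xb6 [1]=0x25 (little-endian) → word 0x25b6
rsvd [0+:7] = (word>>0) & 0x7f = 54
cnt [7+:5] = (word>>7) & 0x1f = 11
mode [12+:4] = (word>>12) & 0xf = 2  ←
mode signed 4b, MSB=0: value = 2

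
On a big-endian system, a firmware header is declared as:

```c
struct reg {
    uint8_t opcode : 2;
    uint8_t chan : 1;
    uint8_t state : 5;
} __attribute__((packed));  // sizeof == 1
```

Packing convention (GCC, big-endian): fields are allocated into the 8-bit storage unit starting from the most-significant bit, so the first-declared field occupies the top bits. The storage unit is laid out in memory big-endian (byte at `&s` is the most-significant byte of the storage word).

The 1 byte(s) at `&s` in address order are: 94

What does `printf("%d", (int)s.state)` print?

[0]=0x94 (big-endian) → word 0x94
opcode:2 @ bit 6 → (0x94>>6)&0x3 = 0x2
chan:1 @ bit 5 → (0x94>>5)&0x1 = 0x0
state:5 @ bit 0 → (0x94>>0)&0x1f = 0x14  ←

20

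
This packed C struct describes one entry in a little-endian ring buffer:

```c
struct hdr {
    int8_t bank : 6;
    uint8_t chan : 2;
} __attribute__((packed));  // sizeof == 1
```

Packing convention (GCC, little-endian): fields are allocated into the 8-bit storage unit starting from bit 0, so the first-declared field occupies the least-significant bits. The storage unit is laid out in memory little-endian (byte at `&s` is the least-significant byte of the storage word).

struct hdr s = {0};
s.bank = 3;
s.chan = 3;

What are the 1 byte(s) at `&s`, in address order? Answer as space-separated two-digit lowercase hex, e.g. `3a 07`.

c3

bank (6b) val=3 bits=0x3 at bit 0: 0x03
chan (2b) val=3 bits=0x3 at bit 6: 0xc3
word = 0xc3 → little-endian bytes:
  [0]=0xc3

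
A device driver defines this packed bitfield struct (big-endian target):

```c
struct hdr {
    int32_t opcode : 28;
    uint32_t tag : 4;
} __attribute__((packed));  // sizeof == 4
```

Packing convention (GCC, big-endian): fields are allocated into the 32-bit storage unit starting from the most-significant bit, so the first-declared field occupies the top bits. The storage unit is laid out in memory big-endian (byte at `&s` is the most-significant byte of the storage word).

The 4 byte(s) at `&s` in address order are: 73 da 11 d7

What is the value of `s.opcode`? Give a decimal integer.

121479453

[0]=0x73 [1]=0xda [2]=0x11 [3]=0xd7 (big-endian) → word 0x73da11d7
opcode:28 @ bit 4 → (0x73da11d7>>4)&0xfffffff = 0x73da11d  ←
tag:4 @ bit 0 → (0x73da11d7>>0)&0xf = 0x7
opcode signed 28b, MSB=0: value = 121479453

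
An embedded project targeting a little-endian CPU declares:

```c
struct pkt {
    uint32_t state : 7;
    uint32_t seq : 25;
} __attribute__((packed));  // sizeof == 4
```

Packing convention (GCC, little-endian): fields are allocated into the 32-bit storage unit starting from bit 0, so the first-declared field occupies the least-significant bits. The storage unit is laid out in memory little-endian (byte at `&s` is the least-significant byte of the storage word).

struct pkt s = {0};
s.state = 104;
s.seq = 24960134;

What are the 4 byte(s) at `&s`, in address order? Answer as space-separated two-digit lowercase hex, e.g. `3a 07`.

68 43 6e be

state:7 = 104 → 0x68 << 0 → word 0x00000068
seq:25 = 24960134 → 0x17cdc86 << 7 → word 0xbe6e4368
word = 0xbe6e4368 → little-endian bytes:
  [0]=0x68  [1]=0x43  [2]=0x6e  [3]=0xbe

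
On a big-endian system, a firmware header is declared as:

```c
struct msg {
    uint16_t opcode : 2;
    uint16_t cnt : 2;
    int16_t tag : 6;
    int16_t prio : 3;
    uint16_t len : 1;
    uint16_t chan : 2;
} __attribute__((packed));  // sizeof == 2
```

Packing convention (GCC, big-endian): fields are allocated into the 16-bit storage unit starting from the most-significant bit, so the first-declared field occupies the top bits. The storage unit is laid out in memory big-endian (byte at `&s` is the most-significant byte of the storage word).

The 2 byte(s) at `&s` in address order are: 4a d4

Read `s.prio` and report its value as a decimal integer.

2

[0]=0x4a [1]=0xd4 (big-endian) → word 0x4ad4
opcode [14+:2] = (word>>14) & 0x3 = 1
cnt [12+:2] = (word>>12) & 0x3 = 0
tag [6+:6] = (word>>6) & 0x3f = 43
prio [3+:3] = (word>>3) & 0x7 = 2  ←
len [2+:1] = (word>>2) & 0x1 = 1
chan [0+:2] = (word>>0) & 0x3 = 0
prio signed 3b, MSB=0: value = 2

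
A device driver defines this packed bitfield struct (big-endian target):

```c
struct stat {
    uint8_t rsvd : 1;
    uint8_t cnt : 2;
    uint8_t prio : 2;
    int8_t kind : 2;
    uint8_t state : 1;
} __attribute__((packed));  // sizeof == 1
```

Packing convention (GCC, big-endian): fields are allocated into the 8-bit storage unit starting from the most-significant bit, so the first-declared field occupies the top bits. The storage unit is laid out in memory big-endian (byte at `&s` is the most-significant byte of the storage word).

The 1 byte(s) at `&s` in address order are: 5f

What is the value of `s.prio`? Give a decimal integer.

[0]=0x5f (big-endian) → word 0x5f
rsvd:1 @ bit 7 → (0x5f>>7)&0x1 = 0x0
cnt:2 @ bit 5 → (0x5f>>5)&0x3 = 0x2
prio:2 @ bit 3 → (0x5f>>3)&0x3 = 0x3  ←
kind:2 @ bit 1 → (0x5f>>1)&0x3 = 0x3
state:1 @ bit 0 → (0x5f>>0)&0x1 = 0x1

3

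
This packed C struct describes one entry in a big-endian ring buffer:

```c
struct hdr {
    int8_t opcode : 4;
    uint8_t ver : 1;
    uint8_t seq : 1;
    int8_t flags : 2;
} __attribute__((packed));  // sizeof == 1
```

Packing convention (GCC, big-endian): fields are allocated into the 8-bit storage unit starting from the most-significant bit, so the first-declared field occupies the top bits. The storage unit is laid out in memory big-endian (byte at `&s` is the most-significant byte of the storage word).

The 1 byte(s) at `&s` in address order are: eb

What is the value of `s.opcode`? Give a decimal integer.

[0]=0xeb (big-endian) → word 0xeb
opcode [4+:4] = (word>>4) & 0xf = 14  ←
ver [3+:1] = (word>>3) & 0x1 = 1
seq [2+:1] = (word>>2) & 0x1 = 0
flags [0+:2] = (word>>0) & 0x3 = 3
opcode signed 4b, MSB=1: 14 - 16 = -2

-2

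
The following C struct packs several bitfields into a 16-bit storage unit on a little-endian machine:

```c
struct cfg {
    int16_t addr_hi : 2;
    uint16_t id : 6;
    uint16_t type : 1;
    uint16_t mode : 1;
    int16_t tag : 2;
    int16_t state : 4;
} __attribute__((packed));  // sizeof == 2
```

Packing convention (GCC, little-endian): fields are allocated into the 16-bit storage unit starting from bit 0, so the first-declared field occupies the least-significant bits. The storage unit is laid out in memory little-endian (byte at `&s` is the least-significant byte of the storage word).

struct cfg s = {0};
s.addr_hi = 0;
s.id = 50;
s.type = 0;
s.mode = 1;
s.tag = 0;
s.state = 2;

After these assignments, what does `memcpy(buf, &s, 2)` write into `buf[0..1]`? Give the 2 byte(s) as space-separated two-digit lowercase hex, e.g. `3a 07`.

c8 22

[0+:2] addr_hi=0 & 0x3 = 0x0; word=0x0000
[2+:6] id=50 & 0x3f = 0x32; word=0x00c8
[8+:1] type=0 & 0x1 = 0x0; word=0x00c8
[9+:1] mode=1 & 0x1 = 0x1; word=0x02c8
[10+:2] tag=0 & 0x3 = 0x0; word=0x02c8
[12+:4] state=2 & 0xf = 0x2; word=0x22c8
word = 0x22c8 → little-endian bytes:
  [0]=0xc8  [1]=0x22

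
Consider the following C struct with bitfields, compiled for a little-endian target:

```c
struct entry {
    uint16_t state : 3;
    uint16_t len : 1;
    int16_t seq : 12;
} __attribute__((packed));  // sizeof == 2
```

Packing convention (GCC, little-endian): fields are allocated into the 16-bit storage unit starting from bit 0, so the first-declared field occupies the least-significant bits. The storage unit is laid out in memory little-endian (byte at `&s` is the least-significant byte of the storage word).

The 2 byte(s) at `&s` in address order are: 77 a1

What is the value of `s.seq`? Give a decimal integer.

-1513

[0]=0x77 [1]=0xa1 (little-endian) → word 0xa177
state:3 @ bit 0 → (0xa177>>0)&0x7 = 0x7
len:1 @ bit 3 → (0xa177>>3)&0x1 = 0x0
seq:12 @ bit 4 → (0xa177>>4)&0xfff = 0xa17  ←
seq signed 12b, MSB=1: 2583 - 4096 = -1513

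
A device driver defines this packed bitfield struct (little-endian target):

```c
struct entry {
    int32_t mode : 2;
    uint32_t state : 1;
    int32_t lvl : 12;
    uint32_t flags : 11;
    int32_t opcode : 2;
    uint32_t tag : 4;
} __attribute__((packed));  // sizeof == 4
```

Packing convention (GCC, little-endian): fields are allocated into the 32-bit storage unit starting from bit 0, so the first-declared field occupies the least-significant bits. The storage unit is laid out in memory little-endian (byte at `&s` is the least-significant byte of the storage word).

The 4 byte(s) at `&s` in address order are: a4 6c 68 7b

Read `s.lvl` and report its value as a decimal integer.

-620

[0]=0xa4 [1]=0x6c [2]=0x68 [3]=0x7b (little-endian) → word 0x7b686ca4
mode:2 @ bit 0 → (0x7b686ca4>>0)&0x3 = 0x0
state:1 @ bit 2 → (0x7b686ca4>>2)&0x1 = 0x1
lvl:12 @ bit 3 → (0x7b686ca4>>3)&0xfff = 0xd94  ←
flags:11 @ bit 15 → (0x7b686ca4>>15)&0x7ff = 0x6d0
opcode:2 @ bit 26 → (0x7b686ca4>>26)&0x3 = 0x2
tag:4 @ bit 28 → (0x7b686ca4>>28)&0xf = 0x7
lvl signed 12b, MSB=1: 3476 - 4096 = -620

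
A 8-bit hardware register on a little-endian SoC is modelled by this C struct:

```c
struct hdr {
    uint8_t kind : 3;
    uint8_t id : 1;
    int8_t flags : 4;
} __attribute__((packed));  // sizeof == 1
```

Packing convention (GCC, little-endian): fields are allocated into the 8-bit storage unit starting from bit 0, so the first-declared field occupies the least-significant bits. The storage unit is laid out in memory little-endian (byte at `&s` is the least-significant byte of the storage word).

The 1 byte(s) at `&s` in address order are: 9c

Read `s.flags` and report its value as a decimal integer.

[0]=0x9c (little-endian) → word 0x9c
kind:3 @ bit 0 → (0x9c>>0)&0x7 = 0x4
id:1 @ bit 3 → (0x9c>>3)&0x1 = 0x1
flags:4 @ bit 4 → (0x9c>>4)&0xf = 0x9  ←
flags signed 4b, MSB=1: 9 - 16 = -7

-7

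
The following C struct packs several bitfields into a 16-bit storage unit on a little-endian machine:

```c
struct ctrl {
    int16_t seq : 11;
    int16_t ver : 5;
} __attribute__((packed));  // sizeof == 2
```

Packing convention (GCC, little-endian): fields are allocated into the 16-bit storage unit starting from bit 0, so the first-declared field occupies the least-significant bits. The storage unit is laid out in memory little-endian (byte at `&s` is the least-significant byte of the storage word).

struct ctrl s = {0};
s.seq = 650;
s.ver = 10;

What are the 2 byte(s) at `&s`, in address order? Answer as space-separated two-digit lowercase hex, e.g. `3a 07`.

8a 52

seq (11b) val=650 bits=0x28a at bit 0: 0x028a
ver (5b) val=10 bits=0xa at bit 11: 0x528a
word = 0x528a → little-endian bytes:
  [0]=0x8a  [1]=0x52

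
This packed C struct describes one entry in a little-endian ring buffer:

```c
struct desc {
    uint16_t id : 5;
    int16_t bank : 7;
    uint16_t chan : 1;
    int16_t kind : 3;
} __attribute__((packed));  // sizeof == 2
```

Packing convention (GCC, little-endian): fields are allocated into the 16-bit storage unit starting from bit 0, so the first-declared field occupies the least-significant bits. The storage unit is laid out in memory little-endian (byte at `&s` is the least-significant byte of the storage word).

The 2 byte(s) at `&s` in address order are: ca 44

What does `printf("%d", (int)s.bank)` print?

38

[0]=0xca [1]=0x44 (little-endian) → word 0x44ca
id [0+:5] = (word>>0) & 0x1f = 10
bank [5+:7] = (word>>5) & 0x7f = 38  ←
chan [12+:1] = (word>>12) & 0x1 = 0
kind [13+:3] = (word>>13) & 0x7 = 2
bank signed 7b, MSB=0: value = 38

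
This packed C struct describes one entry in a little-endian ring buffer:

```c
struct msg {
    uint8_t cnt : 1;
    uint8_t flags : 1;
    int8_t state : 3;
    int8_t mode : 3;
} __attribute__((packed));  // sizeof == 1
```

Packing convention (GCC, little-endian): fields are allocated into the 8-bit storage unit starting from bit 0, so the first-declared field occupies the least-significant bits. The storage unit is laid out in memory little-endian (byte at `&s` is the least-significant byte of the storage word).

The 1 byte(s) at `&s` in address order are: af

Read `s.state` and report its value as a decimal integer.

[0]=0xaf (little-endian) → word 0xaf
cnt:1 @ bit 0 → (0xaf>>0)&0x1 = 0x1
flags:1 @ bit 1 → (0xaf>>1)&0x1 = 0x1
state:3 @ bit 2 → (0xaf>>2)&0x7 = 0x3  ←
mode:3 @ bit 5 → (0xaf>>5)&0x7 = 0x5
state signed 3b, MSB=0: value = 3

3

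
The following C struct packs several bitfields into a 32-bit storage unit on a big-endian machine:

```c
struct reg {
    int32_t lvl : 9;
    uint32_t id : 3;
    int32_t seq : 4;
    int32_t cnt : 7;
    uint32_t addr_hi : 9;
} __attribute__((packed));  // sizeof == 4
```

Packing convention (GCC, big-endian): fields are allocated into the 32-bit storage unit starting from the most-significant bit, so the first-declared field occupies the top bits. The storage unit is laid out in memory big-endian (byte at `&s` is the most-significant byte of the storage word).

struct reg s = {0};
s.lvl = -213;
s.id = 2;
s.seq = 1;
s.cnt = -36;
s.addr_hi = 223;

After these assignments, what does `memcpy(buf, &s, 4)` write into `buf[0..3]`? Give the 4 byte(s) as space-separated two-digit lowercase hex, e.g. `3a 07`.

95 a1 b8 df

lvl (9b) val=-213 bits=0x12b at bit 23: 0x95800000
id (3b) val=2 bits=0x2 at bit 20: 0x95a00000
seq (4b) val=1 bits=0x1 at bit 16: 0x95a10000
cnt (7b) val=-36 bits=0x5c at bit 9: 0x95a1b800
addr_hi (9b) val=223 bits=0xdf at bit 0: 0x95a1b8df
word = 0x95a1b8df → big-endian bytes:
  [0]=0x95  [1]=0xa1  [2]=0xb8  [3]=0xdf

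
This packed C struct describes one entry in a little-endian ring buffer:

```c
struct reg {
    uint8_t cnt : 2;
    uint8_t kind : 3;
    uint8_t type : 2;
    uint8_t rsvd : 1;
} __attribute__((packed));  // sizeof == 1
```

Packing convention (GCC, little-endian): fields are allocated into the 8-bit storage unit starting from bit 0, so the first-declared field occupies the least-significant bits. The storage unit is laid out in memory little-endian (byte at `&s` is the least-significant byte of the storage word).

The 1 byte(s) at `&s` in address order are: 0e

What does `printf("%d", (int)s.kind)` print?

[0]=0x0e (little-endian) → word 0x0e
cnt:2 @ bit 0 → (0x0e>>0)&0x3 = 0x2
kind:3 @ bit 2 → (0x0e>>2)&0x7 = 0x3  ←
type:2 @ bit 5 → (0x0e>>5)&0x3 = 0x0
rsvd:1 @ bit 7 → (0x0e>>7)&0x1 = 0x0

3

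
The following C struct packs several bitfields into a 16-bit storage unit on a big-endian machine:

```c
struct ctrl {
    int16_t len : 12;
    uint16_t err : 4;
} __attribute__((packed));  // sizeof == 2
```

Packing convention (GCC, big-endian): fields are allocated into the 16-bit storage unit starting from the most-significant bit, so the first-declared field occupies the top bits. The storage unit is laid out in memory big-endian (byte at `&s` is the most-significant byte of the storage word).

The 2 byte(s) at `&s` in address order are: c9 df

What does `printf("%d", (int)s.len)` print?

-867

[0]=0xc9 [1]=0xdf (big-endian) → word 0xc9df
len [4+:12] = (word>>4) & 0xfff = 3229  ←
err [0+:4] = (word>>0) & 0xf = 15
len signed 12b, MSB=1: 3229 - 4096 = -867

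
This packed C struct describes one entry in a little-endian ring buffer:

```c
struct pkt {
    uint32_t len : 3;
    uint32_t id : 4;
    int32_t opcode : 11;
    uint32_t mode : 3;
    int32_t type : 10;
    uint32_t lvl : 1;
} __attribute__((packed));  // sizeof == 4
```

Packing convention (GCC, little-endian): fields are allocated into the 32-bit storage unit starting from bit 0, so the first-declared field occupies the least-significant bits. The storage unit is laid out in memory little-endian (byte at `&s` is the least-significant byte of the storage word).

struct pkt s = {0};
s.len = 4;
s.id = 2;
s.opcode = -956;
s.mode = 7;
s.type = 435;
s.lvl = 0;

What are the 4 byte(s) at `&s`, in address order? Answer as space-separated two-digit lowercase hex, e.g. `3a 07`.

[0+:3] len=4 & 0x7 = 0x4; word=0x00000004
[3+:4] id=2 & 0xf = 0x2; word=0x00000014
[7+:11] opcode=-956 & 0x7ff = 0x444; word=0x00022214
[18+:3] mode=7 & 0x7 = 0x7; word=0x001e2214
[21+:10] type=435 & 0x3ff = 0x1b3; word=0x367e2214
[31+:1] lvl=0 & 0x1 = 0x0; word=0x367e2214
word = 0x367e2214 → little-endian bytes:
  [0]=0x14  [1]=0x22  [2]=0x7e  [3]=0x36

14 22 7e 36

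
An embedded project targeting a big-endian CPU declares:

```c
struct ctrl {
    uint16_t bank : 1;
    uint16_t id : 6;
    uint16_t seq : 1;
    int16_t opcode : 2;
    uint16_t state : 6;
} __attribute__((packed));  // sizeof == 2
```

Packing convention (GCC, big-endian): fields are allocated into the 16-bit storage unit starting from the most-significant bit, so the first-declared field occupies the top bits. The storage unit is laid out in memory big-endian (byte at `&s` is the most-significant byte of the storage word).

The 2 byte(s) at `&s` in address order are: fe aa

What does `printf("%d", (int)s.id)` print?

63

[0]=0xfe [1]=0xaa (big-endian) → word 0xfeaa
bank:1 @ bit 15 → (0xfeaa>>15)&0x1 = 0x1
id:6 @ bit 9 → (0xfeaa>>9)&0x3f = 0x3f  ←
seq:1 @ bit 8 → (0xfeaa>>8)&0x1 = 0x0
opcode:2 @ bit 6 → (0xfeaa>>6)&0x3 = 0x2
state:6 @ bit 0 → (0xfeaa>>0)&0x3f = 0x2a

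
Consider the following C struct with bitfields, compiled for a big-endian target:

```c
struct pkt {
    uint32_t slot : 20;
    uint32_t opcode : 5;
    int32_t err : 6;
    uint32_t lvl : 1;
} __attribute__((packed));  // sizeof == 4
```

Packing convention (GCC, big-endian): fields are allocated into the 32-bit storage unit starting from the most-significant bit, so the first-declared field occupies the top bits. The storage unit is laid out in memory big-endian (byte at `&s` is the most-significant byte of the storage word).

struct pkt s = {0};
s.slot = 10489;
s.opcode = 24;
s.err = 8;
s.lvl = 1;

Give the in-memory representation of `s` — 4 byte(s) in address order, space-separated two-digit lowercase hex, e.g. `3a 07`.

[12+:20] slot=10489 & 0xfffff = 0x28f9; word=0x028f9000
[7+:5] opcode=24 & 0x1f = 0x18; word=0x028f9c00
[1+:6] err=8 & 0x3f = 0x8; word=0x028f9c10
[0+:1] lvl=1 & 0x1 = 0x1; word=0x028f9c11
word = 0x028f9c11 → big-endian bytes:
  [0]=0x02  [1]=0x8f  [2]=0x9c  [3]=0x11

02 8f 9c 11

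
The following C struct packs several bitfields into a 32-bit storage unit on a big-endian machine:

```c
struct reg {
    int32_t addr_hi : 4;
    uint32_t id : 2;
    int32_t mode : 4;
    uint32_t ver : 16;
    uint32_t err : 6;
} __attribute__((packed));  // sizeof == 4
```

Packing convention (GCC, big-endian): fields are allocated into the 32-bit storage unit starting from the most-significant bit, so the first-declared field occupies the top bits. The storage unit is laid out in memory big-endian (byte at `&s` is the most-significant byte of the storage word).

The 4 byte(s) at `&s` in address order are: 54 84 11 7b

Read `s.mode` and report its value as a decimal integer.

[0]=0x54 [1]=0x84 [2]=0x11 [3]=0x7b (big-endian) → word 0x5484117b
addr_hi:4 @ bit 28 → (0x5484117b>>28)&0xf = 0x5
id:2 @ bit 26 → (0x5484117b>>26)&0x3 = 0x1
mode:4 @ bit 22 → (0x5484117b>>22)&0xf = 0x2  ←
ver:16 @ bit 6 → (0x5484117b>>6)&0xffff = 0x1045
err:6 @ bit 0 → (0x5484117b>>0)&0x3f = 0x3b
mode signed 4b, MSB=0: value = 2

2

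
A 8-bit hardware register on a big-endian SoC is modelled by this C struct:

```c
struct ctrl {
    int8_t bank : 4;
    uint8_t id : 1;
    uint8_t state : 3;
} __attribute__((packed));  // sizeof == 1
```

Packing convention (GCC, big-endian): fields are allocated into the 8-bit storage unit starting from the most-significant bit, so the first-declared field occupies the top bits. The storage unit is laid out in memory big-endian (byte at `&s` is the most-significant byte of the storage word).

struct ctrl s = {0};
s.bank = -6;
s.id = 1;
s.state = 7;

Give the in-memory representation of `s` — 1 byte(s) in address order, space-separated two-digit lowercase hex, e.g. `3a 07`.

[4+:4] bank=-6 & 0xf = 0xa; word=0xa0
[3+:1] id=1 & 0x1 = 0x1; word=0xa8
[0+:3] state=7 & 0x7 = 0x7; word=0xaf
word = 0xaf → big-endian bytes:
  [0]=0xaf

af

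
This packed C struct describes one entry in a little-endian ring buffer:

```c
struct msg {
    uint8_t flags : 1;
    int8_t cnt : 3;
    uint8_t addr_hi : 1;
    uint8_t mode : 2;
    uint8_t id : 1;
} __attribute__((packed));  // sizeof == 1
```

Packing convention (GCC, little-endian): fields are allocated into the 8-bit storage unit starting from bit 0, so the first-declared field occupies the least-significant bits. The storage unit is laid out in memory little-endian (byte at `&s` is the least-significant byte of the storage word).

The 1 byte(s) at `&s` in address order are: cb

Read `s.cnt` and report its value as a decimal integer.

[0]=0xcb (little-endian) → word 0xcb
flags:1 @ bit 0 → (0xcb>>0)&0x1 = 0x1
cnt:3 @ bit 1 → (0xcb>>1)&0x7 = 0x5  ←
addr_hi:1 @ bit 4 → (0xcb>>4)&0x1 = 0x0
mode:2 @ bit 5 → (0xcb>>5)&0x3 = 0x2
id:1 @ bit 7 → (0xcb>>7)&0x1 = 0x1
cnt signed 3b, MSB=1: 5 - 8 = -3

-3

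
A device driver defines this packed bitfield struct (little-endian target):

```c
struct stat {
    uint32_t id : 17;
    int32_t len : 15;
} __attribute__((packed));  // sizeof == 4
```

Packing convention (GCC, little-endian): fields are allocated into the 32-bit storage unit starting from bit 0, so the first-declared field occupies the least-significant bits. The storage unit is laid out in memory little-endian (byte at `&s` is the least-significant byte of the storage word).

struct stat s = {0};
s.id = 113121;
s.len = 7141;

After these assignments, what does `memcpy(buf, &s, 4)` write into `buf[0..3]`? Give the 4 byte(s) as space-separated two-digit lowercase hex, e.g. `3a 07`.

id:17 = 113121 → 0x1b9e1 << 0 → word 0x0001b9e1
len:15 = 7141 → 0x1be5 << 17 → word 0x37cbb9e1
word = 0x37cbb9e1 → little-endian bytes:
  [0]=0xe1  [1]=0xb9  [2]=0xcb  [3]=0x37

e1 b9 cb 37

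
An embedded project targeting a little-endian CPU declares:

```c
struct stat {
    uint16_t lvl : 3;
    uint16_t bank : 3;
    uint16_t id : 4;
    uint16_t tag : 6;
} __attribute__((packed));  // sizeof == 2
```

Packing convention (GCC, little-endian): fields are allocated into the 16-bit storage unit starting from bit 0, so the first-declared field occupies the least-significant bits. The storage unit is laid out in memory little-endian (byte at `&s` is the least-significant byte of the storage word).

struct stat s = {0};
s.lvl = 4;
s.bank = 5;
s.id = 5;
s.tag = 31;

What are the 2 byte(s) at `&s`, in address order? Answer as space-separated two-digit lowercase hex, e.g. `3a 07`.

6c 7d

lvl (3b) val=4 bits=0x4 at bit 0: 0x0004
bank (3b) val=5 bits=0x5 at bit 3: 0x002c
id (4b) val=5 bits=0x5 at bit 6: 0x016c
tag (6b) val=31 bits=0x1f at bit 10: 0x7d6c
word = 0x7d6c → little-endian bytes:
  [0]=0x6c  [1]=0x7d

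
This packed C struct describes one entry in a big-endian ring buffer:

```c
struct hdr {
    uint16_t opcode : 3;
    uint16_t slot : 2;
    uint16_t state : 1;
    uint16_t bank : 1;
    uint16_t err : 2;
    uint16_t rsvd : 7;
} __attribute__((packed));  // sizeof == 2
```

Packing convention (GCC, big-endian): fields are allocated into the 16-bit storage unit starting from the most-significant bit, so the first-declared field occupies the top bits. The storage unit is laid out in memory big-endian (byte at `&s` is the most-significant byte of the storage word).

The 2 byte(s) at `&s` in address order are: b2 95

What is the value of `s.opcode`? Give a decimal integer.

[0]=0xb2 [1]=0x95 (big-endian) → word 0xb295
opcode:3 @ bit 13 → (0xb295>>13)&0x7 = 0x5  ←
slot:2 @ bit 11 → (0xb295>>11)&0x3 = 0x2
state:1 @ bit 10 → (0xb295>>10)&0x1 = 0x0
bank:1 @ bit 9 → (0xb295>>9)&0x1 = 0x1
err:2 @ bit 7 → (0xb295>>7)&0x3 = 0x1
rsvd:7 @ bit 0 → (0xb295>>0)&0x7f = 0x15

5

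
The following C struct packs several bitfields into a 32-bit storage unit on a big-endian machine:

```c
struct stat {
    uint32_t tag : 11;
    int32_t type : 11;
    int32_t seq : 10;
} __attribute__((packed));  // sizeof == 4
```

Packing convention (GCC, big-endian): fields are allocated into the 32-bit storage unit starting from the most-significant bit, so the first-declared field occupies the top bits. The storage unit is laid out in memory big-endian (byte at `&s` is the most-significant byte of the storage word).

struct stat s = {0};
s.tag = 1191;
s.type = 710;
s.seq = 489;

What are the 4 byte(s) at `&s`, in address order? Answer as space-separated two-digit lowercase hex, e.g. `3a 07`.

94 eb 19 e9

[21+:11] tag=1191 & 0x7ff = 0x4a7; word=0x94e00000
[10+:11] type=710 & 0x7ff = 0x2c6; word=0x94eb1800
[0+:10] seq=489 & 0x3ff = 0x1e9; word=0x94eb19e9
word = 0x94eb19e9 → big-endian bytes:
  [0]=0x94  [1]=0xeb  [2]=0x19  [3]=0xe9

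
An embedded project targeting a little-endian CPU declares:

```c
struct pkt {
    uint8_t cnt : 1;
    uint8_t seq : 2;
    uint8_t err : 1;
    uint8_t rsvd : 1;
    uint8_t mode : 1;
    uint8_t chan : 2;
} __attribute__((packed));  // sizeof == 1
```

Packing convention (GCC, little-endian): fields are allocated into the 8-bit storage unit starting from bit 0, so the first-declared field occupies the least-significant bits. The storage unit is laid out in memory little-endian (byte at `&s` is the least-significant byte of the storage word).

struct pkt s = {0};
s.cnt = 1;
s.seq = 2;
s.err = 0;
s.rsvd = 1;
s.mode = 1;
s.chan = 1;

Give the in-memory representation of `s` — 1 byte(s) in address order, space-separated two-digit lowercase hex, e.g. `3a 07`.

[0+:1] cnt=1 & 0x1 = 0x1; word=0x01
[1+:2] seq=2 & 0x3 = 0x2; word=0x05
[3+:1] err=0 & 0x1 = 0x0; word=0x05
[4+:1] rsvd=1 & 0x1 = 0x1; word=0x15
[5+:1] mode=1 & 0x1 = 0x1; word=0x35
[6+:2] chan=1 & 0x3 = 0x1; word=0x75
word = 0x75 → little-endian bytes:
  [0]=0x75

75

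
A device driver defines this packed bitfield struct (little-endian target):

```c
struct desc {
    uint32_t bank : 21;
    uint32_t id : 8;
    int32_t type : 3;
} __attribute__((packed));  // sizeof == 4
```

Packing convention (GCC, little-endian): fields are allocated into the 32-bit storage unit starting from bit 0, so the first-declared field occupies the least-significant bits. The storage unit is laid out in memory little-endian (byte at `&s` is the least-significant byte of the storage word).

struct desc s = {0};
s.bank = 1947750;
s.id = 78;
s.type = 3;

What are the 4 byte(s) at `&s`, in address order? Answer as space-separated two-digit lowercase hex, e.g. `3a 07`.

bank:21 = 1947750 → 0x1db866 << 0 → word 0x001db866
id:8 = 78 → 0x4e << 21 → word 0x09ddb866
type:3 = 3 → 0x3 << 29 → word 0x69ddb866
word = 0x69ddb866 → little-endian bytes:
  [0]=0x66  [1]=0xb8  [2]=0xdd  [3]=0x69

66 b8 dd 69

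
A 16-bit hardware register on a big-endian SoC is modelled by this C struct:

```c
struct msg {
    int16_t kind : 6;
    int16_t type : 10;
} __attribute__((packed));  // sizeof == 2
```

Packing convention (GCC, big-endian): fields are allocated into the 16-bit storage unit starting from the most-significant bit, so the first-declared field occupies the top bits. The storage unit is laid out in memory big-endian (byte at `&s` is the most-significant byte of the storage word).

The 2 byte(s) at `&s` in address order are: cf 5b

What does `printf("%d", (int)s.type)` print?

-165

[0]=0xcf [1]=0x5b (big-endian) → word 0xcf5b
kind:6 @ bit 10 → (0xcf5b>>10)&0x3f = 0x33
type:10 @ bit 0 → (0xcf5b>>0)&0x3ff = 0x35b  ←
type signed 10b, MSB=1: 859 - 1024 = -165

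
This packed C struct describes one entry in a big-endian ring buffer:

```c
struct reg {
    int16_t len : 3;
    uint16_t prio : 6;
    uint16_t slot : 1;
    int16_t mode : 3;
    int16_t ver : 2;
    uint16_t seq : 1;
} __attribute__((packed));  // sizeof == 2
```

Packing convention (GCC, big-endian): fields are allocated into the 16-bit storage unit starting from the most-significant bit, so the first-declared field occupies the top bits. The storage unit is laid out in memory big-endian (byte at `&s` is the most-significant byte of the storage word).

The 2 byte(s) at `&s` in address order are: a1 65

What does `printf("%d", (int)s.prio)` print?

2

[0]=0xa1 [1]=0x65 (big-endian) → word 0xa165
len:3 @ bit 13 → (0xa165>>13)&0x7 = 0x5
prio:6 @ bit 7 → (0xa165>>7)&0x3f = 0x2  ←
slot:1 @ bit 6 → (0xa165>>6)&0x1 = 0x1
mode:3 @ bit 3 → (0xa165>>3)&0x7 = 0x4
ver:2 @ bit 1 → (0xa165>>1)&0x3 = 0x2
seq:1 @ bit 0 → (0xa165>>0)&0x1 = 0x1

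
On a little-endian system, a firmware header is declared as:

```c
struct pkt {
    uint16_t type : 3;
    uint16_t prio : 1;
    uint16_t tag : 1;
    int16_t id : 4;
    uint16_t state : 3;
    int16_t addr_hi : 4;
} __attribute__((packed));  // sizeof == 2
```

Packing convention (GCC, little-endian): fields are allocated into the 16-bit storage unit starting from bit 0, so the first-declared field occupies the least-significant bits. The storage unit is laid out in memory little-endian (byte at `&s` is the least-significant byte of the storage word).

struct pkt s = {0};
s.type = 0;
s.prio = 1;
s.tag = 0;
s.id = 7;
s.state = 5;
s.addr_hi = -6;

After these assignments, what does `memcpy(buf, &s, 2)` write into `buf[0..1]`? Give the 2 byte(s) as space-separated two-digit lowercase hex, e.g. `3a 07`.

type (3b) val=0 bits=0x0 at bit 0: 0x0000
prio (1b) val=1 bits=0x1 at bit 3: 0x0008
tag (1b) val=0 bits=0x0 at bit 4: 0x0008
id (4b) val=7 bits=0x7 at bit 5: 0x00e8
state (3b) val=5 bits=0x5 at bit 9: 0x0ae8
addr_hi (4b) val=-6 bits=0xa at bit 12: 0xaae8
word = 0xaae8 → little-endian bytes:
  [0]=0xe8  [1]=0xaa

e8 aa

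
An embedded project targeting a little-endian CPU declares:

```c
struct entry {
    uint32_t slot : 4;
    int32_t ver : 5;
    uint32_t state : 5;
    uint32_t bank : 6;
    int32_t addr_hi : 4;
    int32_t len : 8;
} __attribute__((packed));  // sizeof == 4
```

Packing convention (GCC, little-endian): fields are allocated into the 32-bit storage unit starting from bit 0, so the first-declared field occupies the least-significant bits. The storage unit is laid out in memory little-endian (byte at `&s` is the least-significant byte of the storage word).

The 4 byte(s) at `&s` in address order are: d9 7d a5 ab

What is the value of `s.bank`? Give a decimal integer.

[0]=0xd9 [1]=0x7d [2]=0xa5 [3]=0xab (little-endian) → word 0xaba57dd9
slot:4 @ bit 0 → (0xaba57dd9>>0)&0xf = 0x9
ver:5 @ bit 4 → (0xaba57dd9>>4)&0x1f = 0x1d
state:5 @ bit 9 → (0xaba57dd9>>9)&0x1f = 0x1e
bank:6 @ bit 14 → (0xaba57dd9>>14)&0x3f = 0x15  ←
addr_hi:4 @ bit 20 → (0xaba57dd9>>20)&0xf = 0xa
len:8 @ bit 24 → (0xaba57dd9>>24)&0xff = 0xab

21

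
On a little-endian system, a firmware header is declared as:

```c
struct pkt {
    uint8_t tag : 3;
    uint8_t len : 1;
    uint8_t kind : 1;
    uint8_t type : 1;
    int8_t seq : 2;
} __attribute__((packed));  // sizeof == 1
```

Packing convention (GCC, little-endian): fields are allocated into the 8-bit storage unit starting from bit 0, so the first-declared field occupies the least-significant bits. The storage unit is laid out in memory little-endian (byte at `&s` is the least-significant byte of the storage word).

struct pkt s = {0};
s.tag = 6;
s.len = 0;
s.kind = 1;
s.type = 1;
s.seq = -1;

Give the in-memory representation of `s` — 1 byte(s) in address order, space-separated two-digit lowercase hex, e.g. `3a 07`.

f6

[0+:3] tag=6 & 0x7 = 0x6; word=0x06
[3+:1] len=0 & 0x1 = 0x0; word=0x06
[4+:1] kind=1 & 0x1 = 0x1; word=0x16
[5+:1] type=1 & 0x1 = 0x1; word=0x36
[6+:2] seq=-1 & 0x3 = 0x3; word=0xf6
word = 0xf6 → little-endian bytes:
  [0]=0xf6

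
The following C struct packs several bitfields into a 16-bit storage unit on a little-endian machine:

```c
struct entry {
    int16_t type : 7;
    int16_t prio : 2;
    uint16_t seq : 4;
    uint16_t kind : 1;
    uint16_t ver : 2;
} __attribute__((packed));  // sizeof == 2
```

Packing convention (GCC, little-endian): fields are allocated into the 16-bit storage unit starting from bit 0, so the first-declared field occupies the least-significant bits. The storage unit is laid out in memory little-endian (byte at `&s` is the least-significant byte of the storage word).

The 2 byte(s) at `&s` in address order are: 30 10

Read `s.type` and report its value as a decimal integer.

[0]=0x30 [1]=0x10 (little-endian) → word 0x1030
type:7 @ bit 0 → (0x1030>>0)&0x7f = 0x30  ←
prio:2 @ bit 7 → (0x1030>>7)&0x3 = 0x0
seq:4 @ bit 9 → (0x1030>>9)&0xf = 0x8
kind:1 @ bit 13 → (0x1030>>13)&0x1 = 0x0
ver:2 @ bit 14 → (0x1030>>14)&0x3 = 0x0
type signed 7b, MSB=0: value = 48

48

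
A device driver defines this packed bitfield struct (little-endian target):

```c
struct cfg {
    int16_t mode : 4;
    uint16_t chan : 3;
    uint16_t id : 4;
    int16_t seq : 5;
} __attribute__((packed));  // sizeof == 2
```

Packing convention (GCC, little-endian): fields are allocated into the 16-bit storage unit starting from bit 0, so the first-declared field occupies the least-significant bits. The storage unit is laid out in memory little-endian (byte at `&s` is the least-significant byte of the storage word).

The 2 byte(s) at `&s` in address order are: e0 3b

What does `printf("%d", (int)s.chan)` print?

[0]=0xe0 [1]=0x3b (little-endian) → word 0x3be0
mode:4 @ bit 0 → (0x3be0>>0)&0xf = 0x0
chan:3 @ bit 4 → (0x3be0>>4)&0x7 = 0x6  ←
id:4 @ bit 7 → (0x3be0>>7)&0xf = 0x7
seq:5 @ bit 11 → (0x3be0>>11)&0x1f = 0x7

6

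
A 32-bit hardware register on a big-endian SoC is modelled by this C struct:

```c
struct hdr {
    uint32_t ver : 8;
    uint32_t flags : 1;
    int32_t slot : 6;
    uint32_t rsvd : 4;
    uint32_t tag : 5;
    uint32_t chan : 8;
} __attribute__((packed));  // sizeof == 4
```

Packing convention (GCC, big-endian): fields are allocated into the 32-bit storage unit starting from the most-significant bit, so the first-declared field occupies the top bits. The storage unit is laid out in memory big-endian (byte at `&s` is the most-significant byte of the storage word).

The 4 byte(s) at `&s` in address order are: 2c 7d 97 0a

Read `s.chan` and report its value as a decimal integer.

[0]=0x2c [1]=0x7d [2]=0x97 [3]=0x0a (big-endian) → word 0x2c7d970a
ver:8 @ bit 24 → (0x2c7d970a>>24)&0xff = 0x2c
flags:1 @ bit 23 → (0x2c7d970a>>23)&0x1 = 0x0
slot:6 @ bit 17 → (0x2c7d970a>>17)&0x3f = 0x3e
rsvd:4 @ bit 13 → (0x2c7d970a>>13)&0xf = 0xc
tag:5 @ bit 8 → (0x2c7d970a>>8)&0x1f = 0x17
chan:8 @ bit 0 → (0x2c7d970a>>0)&0xff = 0xa  ←

10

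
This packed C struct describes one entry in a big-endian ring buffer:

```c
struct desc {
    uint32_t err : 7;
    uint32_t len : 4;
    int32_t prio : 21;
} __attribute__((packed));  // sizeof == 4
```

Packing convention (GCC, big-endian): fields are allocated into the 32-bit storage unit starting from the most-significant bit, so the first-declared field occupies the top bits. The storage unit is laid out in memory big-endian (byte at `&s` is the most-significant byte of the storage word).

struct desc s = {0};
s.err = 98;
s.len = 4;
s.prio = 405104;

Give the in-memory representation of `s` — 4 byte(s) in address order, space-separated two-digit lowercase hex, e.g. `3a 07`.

c4 86 2e 70

[25+:7] err=98 & 0x7f = 0x62; word=0xc4000000
[21+:4] len=4 & 0xf = 0x4; word=0xc4800000
[0+:21] prio=405104 & 0x1fffff = 0x62e70; word=0xc4862e70
word = 0xc4862e70 → big-endian bytes:
  [0]=0xc4  [1]=0x86  [2]=0x2e  [3]=0x70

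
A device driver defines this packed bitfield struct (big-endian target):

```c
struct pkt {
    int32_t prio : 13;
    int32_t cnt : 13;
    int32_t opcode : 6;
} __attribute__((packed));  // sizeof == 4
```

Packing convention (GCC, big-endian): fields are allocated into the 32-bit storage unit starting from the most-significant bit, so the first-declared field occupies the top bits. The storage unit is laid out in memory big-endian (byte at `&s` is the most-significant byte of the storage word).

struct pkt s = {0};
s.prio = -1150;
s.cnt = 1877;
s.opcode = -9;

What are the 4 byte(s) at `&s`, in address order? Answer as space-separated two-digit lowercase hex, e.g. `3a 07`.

dc 11 d5 77

prio:13 = -1150 → 0x1b82 << 19 → word 0xdc100000
cnt:13 = 1877 → 0x755 << 6 → word 0xdc11d540
opcode:6 = -9 → 0x37 << 0 → word 0xdc11d577
word = 0xdc11d577 → big-endian bytes:
  [0]=0xdc  [1]=0x11  [2]=0xd5  [3]=0x77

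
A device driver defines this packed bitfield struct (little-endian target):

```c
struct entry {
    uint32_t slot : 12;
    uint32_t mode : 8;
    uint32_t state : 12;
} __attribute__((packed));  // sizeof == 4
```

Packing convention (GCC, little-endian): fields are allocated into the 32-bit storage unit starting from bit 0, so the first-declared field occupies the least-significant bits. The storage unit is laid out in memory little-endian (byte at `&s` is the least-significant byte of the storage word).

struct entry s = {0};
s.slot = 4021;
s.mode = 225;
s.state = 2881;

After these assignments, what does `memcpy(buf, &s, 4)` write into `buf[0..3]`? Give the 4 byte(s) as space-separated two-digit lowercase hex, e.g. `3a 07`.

slot (12b) val=4021 bits=0xfb5 at bit 0: 0x00000fb5
mode (8b) val=225 bits=0xe1 at bit 12: 0x000e1fb5
state (12b) val=2881 bits=0xb41 at bit 20: 0xb41e1fb5
word = 0xb41e1fb5 → little-endian bytes:
  [0]=0xb5  [1]=0x1f  [2]=0x1e  [3]=0xb4

b5 1f 1e b4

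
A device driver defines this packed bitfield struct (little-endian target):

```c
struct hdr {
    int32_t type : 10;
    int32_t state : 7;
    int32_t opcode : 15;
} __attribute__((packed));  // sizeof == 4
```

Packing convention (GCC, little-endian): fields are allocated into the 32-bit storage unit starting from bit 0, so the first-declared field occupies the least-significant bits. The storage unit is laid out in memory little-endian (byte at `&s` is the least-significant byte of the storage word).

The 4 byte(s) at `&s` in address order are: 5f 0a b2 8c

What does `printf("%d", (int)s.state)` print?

[0]=0x5f [1]=0x0a [2]=0xb2 [3]=0x8c (little-endian) → word 0x8cb20a5f
type [0+:10] = (word>>0) & 0x3ff = 607
state [10+:7] = (word>>10) & 0x7f = 2  ←
opcode [17+:15] = (word>>17) & 0x7fff = 18009
state signed 7b, MSB=0: value = 2

2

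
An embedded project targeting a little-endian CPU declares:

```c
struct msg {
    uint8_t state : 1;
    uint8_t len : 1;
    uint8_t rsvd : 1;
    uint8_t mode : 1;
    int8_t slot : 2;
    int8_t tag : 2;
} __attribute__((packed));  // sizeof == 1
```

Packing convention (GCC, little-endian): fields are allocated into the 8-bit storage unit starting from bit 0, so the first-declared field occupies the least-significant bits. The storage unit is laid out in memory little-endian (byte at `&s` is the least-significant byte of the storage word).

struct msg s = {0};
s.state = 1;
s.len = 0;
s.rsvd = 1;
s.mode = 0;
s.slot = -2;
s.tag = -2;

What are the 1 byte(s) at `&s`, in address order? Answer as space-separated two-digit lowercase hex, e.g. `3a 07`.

[0+:1] state=1 & 0x1 = 0x1; word=0x01
[1+:1] len=0 & 0x1 = 0x0; word=0x01
[2+:1] rsvd=1 & 0x1 = 0x1; word=0x05
[3+:1] mode=0 & 0x1 = 0x0; word=0x05
[4+:2] slot=-2 & 0x3 = 0x2; word=0x25
[6+:2] tag=-2 & 0x3 = 0x2; word=0xa5
word = 0xa5 → little-endian bytes:
  [0]=0xa5

a5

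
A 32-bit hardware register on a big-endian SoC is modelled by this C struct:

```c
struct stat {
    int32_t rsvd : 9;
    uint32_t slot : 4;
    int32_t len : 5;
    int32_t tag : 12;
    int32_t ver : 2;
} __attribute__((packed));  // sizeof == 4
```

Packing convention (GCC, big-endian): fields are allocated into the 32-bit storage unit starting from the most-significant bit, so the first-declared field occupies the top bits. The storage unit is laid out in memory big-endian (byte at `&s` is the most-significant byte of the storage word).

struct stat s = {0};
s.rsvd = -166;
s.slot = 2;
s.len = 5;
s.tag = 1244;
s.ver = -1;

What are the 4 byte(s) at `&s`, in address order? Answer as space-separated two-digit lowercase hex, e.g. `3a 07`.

rsvd (9b) val=-166 bits=0x15a at bit 23: 0xad000000
slot (4b) val=2 bits=0x2 at bit 19: 0xad100000
len (5b) val=5 bits=0x5 at bit 14: 0xad114000
tag (12b) val=1244 bits=0x4dc at bit 2: 0xad115370
ver (2b) val=-1 bits=0x3 at bit 0: 0xad115373
word = 0xad115373 → big-endian bytes:
  [0]=0xad  [1]=0x11  [2]=0x53  [3]=0x73

ad 11 53 73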